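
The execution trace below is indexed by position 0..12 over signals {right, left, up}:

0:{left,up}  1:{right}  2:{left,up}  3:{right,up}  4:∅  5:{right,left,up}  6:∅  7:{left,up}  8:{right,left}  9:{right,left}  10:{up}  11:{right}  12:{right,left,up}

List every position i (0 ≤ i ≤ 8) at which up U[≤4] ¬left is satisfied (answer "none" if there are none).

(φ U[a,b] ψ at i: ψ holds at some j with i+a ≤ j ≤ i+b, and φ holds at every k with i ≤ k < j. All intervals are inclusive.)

Evaluate at each i in [0,8]:
  i=0: ✓ (rhs at j=1; lhs holds on [0,0])
  i=1: ✓ (rhs at j=1)
  i=2: ✓ (rhs at j=3; lhs holds on [2,2])
  i=3: ✓ (rhs at j=3)
  i=4: ✓ (rhs at j=4)
  i=5: ✓ (rhs at j=6; lhs holds on [5,5])
  i=6: ✓ (rhs at j=6)
  i=7: ✗ (lhs fails at k=8 before rhs at j=10)
  i=8: ✗ (lhs fails at k=8 before rhs at j=10)

0, 1, 2, 3, 4, 5, 6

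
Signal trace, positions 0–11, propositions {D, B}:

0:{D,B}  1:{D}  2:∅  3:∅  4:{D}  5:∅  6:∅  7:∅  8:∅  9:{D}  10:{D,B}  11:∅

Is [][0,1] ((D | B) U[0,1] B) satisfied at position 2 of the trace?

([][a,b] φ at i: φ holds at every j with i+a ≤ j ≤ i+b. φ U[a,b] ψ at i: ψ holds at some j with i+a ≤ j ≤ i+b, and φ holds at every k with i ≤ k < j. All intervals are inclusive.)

Check ((D | B) U[0,1] B) at every j in [2,3]:
  j=2: fails
  j=3: fails
Fails at j=2 → formula fails.

Does not hold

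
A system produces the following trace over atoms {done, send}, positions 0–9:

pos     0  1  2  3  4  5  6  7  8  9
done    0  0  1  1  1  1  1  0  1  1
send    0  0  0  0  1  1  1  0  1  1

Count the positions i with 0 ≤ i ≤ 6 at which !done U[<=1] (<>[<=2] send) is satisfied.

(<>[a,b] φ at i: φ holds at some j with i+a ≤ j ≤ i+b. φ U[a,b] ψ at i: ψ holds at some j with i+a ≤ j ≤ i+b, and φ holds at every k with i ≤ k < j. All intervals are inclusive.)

6

Evaluate at each i in [0,6]:
  i=0: ✗ (no rhs in [0,1])
  i=1: ✓ (rhs at j=2; lhs holds on [1,1])
  i=2: ✓ (rhs at j=2)
  i=3: ✓ (rhs at j=3)
  i=4: ✓ (rhs at j=4)
  i=5: ✓ (rhs at j=5)
  i=6: ✓ (rhs at j=6)
Positions where it holds: {1, 2, 3, 4, 5, 6} → 6.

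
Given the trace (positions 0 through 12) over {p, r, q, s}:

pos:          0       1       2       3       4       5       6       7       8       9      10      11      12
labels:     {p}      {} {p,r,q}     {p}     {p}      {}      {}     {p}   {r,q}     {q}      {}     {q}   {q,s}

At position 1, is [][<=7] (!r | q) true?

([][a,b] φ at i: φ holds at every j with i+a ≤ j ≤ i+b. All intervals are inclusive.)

Holds

Check (!r | q) at every j in [1,8]:
  j=1: true
  j=2: true
  j=3: true
  j=4: true
  j=5: true
  j=6: true
  j=7: true
  j=8: true
All positions satisfy it → formula holds.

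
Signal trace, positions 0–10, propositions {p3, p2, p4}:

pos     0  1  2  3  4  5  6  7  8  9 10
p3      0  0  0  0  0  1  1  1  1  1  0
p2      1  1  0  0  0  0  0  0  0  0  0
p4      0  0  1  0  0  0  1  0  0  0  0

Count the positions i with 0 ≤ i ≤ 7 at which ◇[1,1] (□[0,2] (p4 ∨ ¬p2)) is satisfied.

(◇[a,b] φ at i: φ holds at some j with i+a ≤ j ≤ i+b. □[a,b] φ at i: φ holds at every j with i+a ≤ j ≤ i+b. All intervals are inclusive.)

7

Evaluate at each i in [0,7]:
  i=0: ✗ (none in [1,1])
  i=1: ✓ (witness j=2)
  i=2: ✓ (witness j=3)
  i=3: ✓ (witness j=4)
  i=4: ✓ (witness j=5)
  i=5: ✓ (witness j=6)
  i=6: ✓ (witness j=7)
  i=7: ✓ (witness j=8)
Positions where it holds: {1, 2, 3, 4, 5, 6, 7} → 7.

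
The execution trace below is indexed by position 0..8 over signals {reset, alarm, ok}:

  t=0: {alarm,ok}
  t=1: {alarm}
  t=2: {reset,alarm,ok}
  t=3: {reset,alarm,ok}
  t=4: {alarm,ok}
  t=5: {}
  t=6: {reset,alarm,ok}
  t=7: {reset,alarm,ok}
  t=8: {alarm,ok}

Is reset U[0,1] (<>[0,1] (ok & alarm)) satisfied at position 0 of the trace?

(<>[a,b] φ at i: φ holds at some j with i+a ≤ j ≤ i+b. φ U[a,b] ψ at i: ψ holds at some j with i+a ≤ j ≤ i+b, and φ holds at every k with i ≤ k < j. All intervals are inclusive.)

True

Need some j in [0,1] with <>[0,1] (ok & alarm), and reset at every k in [0,j-1].
  j=0: <>[0,1] (ok & alarm) holds; no prefix to check → satisfied.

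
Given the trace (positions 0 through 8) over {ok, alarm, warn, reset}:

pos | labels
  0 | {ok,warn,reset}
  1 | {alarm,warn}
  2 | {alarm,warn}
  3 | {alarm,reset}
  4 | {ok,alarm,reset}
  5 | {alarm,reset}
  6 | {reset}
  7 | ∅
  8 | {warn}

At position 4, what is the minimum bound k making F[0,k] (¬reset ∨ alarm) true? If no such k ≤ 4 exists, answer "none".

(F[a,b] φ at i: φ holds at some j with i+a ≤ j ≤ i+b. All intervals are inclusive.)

0

Scan j = 4,5,… for (¬reset ∨ alarm):
  j=4: holds
First hit at j=4, so smallest k = 4-4 = 0.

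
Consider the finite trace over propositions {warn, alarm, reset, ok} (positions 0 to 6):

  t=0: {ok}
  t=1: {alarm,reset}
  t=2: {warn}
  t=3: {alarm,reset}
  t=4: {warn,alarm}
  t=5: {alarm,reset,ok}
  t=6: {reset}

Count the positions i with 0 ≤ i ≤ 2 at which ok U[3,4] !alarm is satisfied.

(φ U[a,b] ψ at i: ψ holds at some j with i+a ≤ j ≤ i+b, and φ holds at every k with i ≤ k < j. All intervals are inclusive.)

Evaluate at each i in [0,2]:
  i=0: ✗ (no rhs in [3,4])
  i=1: ✗ (no rhs in [4,5])
  i=2: ✗ (lhs fails at k=2 before rhs at j=6)
Positions where it holds: {} → 0.

0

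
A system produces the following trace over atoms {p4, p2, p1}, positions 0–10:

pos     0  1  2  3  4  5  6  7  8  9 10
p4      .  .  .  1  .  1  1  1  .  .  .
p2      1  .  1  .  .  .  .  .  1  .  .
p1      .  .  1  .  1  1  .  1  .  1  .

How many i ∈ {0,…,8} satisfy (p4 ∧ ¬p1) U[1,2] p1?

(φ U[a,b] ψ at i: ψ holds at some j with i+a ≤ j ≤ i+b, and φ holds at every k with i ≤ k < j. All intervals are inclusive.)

2

Evaluate at each i in [0,8]:
  i=0: ✗ (lhs fails at k=0 before rhs at j=2)
  i=1: ✗ (lhs fails at k=1 before rhs at j=2)
  i=2: ✗ (lhs fails at k=2 before rhs at j=4)
  i=3: ✓ (rhs at j=4; lhs holds on [3,3])
  i=4: ✗ (lhs fails at k=4 before rhs at j=5)
  i=5: ✗ (lhs fails at k=5 before rhs at j=7)
  i=6: ✓ (rhs at j=7; lhs holds on [6,6])
  i=7: ✗ (lhs fails at k=7 before rhs at j=9)
  i=8: ✗ (lhs fails at k=8 before rhs at j=9)
Positions where it holds: {3, 6} → 2.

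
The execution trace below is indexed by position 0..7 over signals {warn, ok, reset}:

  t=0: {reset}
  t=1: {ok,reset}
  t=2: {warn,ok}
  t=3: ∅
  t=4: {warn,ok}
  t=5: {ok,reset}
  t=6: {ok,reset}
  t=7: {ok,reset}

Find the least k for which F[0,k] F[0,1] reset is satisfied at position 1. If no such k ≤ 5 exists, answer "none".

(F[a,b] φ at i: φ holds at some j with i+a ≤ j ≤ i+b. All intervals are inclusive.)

Scan j = 1,2,… for F[0,1] reset:
  j=1: holds
First hit at j=1, so smallest k = 1-1 = 0.

0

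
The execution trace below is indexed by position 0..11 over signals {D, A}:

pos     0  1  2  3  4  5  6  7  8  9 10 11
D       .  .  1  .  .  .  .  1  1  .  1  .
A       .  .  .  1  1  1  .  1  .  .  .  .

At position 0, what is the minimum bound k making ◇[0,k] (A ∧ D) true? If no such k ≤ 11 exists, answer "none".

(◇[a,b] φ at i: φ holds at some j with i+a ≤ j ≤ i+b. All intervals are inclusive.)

7

Scan j = 0,1,… for (A ∧ D):
  j=0: fails
  j=1: fails
  j=2: fails
  j=3: fails
  j=4: fails
  j=5: fails
  j=6: fails
  j=7: holds
First hit at j=7, so smallest k = 7-0 = 7.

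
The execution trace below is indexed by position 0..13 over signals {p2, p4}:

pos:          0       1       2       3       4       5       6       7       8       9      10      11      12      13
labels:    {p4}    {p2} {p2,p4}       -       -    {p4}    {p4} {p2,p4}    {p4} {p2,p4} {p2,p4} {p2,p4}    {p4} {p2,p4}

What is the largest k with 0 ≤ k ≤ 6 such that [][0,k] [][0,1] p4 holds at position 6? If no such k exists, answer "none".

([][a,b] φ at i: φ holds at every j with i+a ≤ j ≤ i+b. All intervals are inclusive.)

6

[][0,1] p4 must hold from j=6 onward; find where it first fails.
  j=6: holds
  j=7: holds
  j=8: holds
  j=9: holds
  j=10: holds
  j=11: holds
  j=12: holds
Holds through j=12; largest k = 6.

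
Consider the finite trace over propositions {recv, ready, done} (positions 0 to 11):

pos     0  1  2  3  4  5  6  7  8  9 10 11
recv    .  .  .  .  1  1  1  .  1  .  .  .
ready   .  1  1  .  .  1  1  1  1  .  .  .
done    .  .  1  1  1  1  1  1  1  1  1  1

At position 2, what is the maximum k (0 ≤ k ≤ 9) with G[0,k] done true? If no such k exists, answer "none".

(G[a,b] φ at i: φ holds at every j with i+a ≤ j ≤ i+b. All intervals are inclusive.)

9

done must hold from j=2 onward; find where it first fails.
  j=2: holds
  j=3: holds
  j=4: holds
  j=5: holds
  j=6: holds
  j=7: holds
  j=8: holds
  j=9: holds
  j=10: holds
  j=11: holds
Holds through j=11; largest k = 9.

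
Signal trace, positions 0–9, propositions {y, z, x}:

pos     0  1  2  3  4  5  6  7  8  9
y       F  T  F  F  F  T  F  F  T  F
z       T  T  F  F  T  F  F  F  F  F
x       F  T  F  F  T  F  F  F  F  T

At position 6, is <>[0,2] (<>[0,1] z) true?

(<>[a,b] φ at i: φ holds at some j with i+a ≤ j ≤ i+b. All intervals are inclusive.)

False

Check <>[0,1] z at each j in [6,8]:
  j=6: fails (none in [6,7])
  j=7: fails (none in [7,8])
  j=8: fails (none in [8,9])
No position in the window satisfies it → formula fails.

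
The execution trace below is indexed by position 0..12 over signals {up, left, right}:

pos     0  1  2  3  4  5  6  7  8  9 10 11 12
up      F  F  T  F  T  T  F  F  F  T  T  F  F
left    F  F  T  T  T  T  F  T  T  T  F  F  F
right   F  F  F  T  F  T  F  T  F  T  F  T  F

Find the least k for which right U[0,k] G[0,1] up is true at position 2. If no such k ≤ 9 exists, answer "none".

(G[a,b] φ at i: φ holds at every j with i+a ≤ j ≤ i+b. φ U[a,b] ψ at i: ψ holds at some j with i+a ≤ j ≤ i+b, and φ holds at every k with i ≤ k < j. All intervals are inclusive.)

Need earliest j ≥ 2 with G[0,1] up, and right at every k in [2,j-1].
  j=2: rhs fails.
  j=3: rhs fails.
  j=4: rhs holds but lhs fails at k=2.
  j=5: rhs fails.
  j=6: rhs fails.
  j=7: rhs fails.
  j=8: rhs fails.
  j=9: rhs holds but lhs fails at k=2.
  j=10: rhs fails.
  j=11: rhs fails.
No witness within the range → none.

none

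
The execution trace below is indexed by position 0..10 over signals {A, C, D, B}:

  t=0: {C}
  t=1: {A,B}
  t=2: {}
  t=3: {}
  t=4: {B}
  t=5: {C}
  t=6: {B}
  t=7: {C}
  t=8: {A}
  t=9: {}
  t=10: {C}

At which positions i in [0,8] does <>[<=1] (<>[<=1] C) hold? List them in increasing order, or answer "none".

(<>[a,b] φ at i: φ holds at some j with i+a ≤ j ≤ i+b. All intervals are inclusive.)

0, 3, 4, 5, 6, 7, 8

Evaluate at each i in [0,8]:
  i=0: ✓ (witness j=0)
  i=1: ✗ (none in [1,2])
  i=2: ✗ (none in [2,3])
  i=3: ✓ (witness j=4)
  i=4: ✓ (witness j=4)
  i=5: ✓ (witness j=5)
  i=6: ✓ (witness j=6)
  i=7: ✓ (witness j=7)
  i=8: ✓ (witness j=9)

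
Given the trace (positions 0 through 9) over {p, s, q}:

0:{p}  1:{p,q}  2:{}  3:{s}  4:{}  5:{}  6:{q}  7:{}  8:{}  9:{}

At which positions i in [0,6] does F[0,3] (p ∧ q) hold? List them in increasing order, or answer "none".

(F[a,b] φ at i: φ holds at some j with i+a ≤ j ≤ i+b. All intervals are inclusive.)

0, 1

Evaluate at each i in [0,6]:
  i=0: ✓ (witness j=1)
  i=1: ✓ (witness j=1)
  i=2: ✗ (none in [2,5])
  i=3: ✗ (none in [3,6])
  i=4: ✗ (none in [4,7])
  i=5: ✗ (none in [5,8])
  i=6: ✗ (none in [6,9])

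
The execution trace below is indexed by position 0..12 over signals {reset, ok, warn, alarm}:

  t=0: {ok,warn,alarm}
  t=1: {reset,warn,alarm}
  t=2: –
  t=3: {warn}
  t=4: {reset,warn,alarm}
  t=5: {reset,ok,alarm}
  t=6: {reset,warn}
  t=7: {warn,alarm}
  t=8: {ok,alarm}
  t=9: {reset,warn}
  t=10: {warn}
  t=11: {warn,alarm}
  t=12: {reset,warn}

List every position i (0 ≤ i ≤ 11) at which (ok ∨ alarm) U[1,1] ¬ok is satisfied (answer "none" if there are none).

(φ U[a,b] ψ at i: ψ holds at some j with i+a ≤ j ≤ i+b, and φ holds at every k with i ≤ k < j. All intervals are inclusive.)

Evaluate at each i in [0,11]:
  i=0: ✓ (rhs at j=1; lhs holds on [0,0])
  i=1: ✓ (rhs at j=2; lhs holds on [1,1])
  i=2: ✗ (lhs fails at k=2 before rhs at j=3)
  i=3: ✗ (lhs fails at k=3 before rhs at j=4)
  i=4: ✗ (no rhs in [5,5])
  i=5: ✓ (rhs at j=6; lhs holds on [5,5])
  i=6: ✗ (lhs fails at k=6 before rhs at j=7)
  i=7: ✗ (no rhs in [8,8])
  i=8: ✓ (rhs at j=9; lhs holds on [8,8])
  i=9: ✗ (lhs fails at k=9 before rhs at j=10)
  i=10: ✗ (lhs fails at k=10 before rhs at j=11)
  i=11: ✓ (rhs at j=12; lhs holds on [11,11])

0, 1, 5, 8, 11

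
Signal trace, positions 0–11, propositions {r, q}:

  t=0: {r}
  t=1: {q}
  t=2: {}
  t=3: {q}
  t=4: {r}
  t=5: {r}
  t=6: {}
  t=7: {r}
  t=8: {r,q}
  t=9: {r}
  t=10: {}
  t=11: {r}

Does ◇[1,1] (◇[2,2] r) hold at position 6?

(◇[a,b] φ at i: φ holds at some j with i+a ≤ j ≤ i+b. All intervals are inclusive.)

Holds

Check ◇[2,2] r at each j in [7,7]:
  j=7: holds (witness at 9)
Found at j=7 → formula holds.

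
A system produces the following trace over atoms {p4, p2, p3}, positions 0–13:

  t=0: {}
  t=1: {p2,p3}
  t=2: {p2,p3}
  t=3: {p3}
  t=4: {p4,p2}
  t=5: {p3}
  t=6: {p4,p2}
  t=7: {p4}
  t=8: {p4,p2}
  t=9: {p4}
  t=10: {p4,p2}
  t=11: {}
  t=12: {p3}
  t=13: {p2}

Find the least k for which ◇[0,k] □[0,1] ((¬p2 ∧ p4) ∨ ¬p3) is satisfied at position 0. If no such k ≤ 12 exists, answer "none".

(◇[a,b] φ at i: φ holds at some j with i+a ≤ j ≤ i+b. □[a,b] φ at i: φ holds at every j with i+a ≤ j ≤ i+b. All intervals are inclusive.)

6

Scan j = 0,1,… for □[0,1] ((¬p2 ∧ p4) ∨ ¬p3):
  j=0: fails
  j=1: fails
  j=2: fails
  j=3: fails
  j=4: fails
  j=5: fails
  j=6: holds
First hit at j=6, so smallest k = 6-0 = 6.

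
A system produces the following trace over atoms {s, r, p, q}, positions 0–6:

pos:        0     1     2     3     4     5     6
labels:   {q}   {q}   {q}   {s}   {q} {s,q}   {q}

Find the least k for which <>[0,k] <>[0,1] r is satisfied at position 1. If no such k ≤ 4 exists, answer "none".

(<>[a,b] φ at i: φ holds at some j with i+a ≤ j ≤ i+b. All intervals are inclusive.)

Scan j = 1,2,… for <>[0,1] r:
  j=1: fails
  j=2: fails
  j=3: fails
  j=4: fails
  j=5: fails
No j in [1,5] satisfies it → none.

none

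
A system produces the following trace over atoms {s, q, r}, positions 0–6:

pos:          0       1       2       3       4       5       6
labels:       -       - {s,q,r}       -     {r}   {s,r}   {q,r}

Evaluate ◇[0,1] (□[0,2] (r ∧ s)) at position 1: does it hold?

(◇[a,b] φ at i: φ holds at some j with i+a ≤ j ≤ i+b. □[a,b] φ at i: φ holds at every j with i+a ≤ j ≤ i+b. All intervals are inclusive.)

Check □[0,2] (r ∧ s) at each j in [1,2]:
  j=1: fails at 1
  j=2: fails at 3
No position in the window satisfies it → formula fails.

False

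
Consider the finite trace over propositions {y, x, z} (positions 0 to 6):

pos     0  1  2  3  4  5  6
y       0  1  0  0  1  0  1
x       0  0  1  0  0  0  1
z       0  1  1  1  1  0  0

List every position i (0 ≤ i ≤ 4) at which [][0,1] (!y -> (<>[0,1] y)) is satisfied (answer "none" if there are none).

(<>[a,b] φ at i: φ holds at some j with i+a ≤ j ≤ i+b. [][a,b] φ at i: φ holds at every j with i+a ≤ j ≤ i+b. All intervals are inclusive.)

Evaluate at each i in [0,4]:
  i=0: ✓ (all of [0,1])
  i=1: ✗ (fails at j=2)
  i=2: ✗ (fails at j=2)
  i=3: ✓ (all of [3,4])
  i=4: ✓ (all of [4,5])

0, 3, 4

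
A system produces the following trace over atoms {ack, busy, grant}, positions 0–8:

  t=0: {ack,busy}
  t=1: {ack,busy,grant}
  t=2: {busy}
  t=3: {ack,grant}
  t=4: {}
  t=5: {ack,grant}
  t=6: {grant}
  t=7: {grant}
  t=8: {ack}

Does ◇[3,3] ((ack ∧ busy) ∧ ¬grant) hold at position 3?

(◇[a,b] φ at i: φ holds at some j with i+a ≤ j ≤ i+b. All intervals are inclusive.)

Check ((ack ∧ busy) ∧ ¬grant) at each j in [6,6]:
  j=6: false
No position in the window satisfies it → formula fails.

Does not hold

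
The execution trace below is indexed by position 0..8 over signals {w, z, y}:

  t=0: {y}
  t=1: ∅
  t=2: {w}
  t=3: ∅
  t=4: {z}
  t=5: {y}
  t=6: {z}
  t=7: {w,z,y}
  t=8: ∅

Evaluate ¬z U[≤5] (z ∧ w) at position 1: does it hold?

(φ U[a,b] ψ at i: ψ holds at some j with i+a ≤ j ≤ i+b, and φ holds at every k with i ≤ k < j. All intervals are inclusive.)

Does not hold

Need some j in [1,6] with (z ∧ w), and ¬z at every k in [1,j-1].
  j=1: (z ∧ w) false.
  j=2: (z ∧ w) false.
  j=3: (z ∧ w) false.
  j=4: (z ∧ w) false.
  j=5: (z ∧ w) false.
  j=6: (z ∧ w) false.
No j in the window works → until fails.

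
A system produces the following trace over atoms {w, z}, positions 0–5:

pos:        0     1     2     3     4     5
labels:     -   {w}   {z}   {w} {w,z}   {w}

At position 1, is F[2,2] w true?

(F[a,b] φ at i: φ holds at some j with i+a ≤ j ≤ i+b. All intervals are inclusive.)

Yes

Check w at each j in [3,3]:
  j=3: true
Found at j=3 → formula holds.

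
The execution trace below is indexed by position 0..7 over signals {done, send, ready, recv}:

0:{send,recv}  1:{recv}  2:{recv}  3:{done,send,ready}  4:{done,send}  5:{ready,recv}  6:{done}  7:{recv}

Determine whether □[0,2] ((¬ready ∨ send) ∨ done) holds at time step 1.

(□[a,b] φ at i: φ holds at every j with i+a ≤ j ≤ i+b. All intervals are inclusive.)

Check ((¬ready ∨ send) ∨ done) at every j in [1,3]:
  j=1: true
  j=2: true
  j=3: true
All positions satisfy it → formula holds.

True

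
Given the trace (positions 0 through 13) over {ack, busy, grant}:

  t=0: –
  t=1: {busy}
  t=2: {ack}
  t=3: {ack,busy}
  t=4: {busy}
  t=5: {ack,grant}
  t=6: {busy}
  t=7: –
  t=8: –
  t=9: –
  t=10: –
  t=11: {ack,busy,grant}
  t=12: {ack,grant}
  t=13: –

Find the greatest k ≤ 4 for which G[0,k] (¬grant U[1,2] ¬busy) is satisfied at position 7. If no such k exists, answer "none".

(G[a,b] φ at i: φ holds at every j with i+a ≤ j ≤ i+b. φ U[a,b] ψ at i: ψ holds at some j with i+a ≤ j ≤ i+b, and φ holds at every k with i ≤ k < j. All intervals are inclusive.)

2

(¬grant U[1,2] ¬busy) must hold from j=7 onward; find where it first fails.
  j=7: holds
  j=8: holds
  j=9: holds
  j=10: fails
Holds on [7,9], so largest k = 2.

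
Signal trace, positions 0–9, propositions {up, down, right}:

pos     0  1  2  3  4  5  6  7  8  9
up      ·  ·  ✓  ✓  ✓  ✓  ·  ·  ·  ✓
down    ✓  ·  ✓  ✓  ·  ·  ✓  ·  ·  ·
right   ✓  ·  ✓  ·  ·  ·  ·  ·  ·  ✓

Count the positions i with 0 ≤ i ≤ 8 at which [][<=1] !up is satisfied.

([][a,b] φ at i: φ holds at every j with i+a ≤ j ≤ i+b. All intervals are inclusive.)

3

Evaluate at each i in [0,8]:
  i=0: ✓ (all of [0,1])
  i=1: ✗ (fails at j=2)
  i=2: ✗ (fails at j=2)
  i=3: ✗ (fails at j=3)
  i=4: ✗ (fails at j=4)
  i=5: ✗ (fails at j=5)
  i=6: ✓ (all of [6,7])
  i=7: ✓ (all of [7,8])
  i=8: ✗ (fails at j=9)
Positions where it holds: {0, 6, 7} → 3.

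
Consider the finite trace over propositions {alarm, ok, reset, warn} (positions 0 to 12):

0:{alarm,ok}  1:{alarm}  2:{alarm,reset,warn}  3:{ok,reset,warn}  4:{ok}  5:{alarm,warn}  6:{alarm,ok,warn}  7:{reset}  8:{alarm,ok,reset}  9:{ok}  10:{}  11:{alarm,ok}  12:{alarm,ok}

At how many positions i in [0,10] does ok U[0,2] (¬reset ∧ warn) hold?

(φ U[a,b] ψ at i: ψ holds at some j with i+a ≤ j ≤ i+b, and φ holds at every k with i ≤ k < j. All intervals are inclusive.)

4

Evaluate at each i in [0,10]:
  i=0: ✗ (no rhs in [0,2])
  i=1: ✗ (no rhs in [1,3])
  i=2: ✗ (no rhs in [2,4])
  i=3: ✓ (rhs at j=5; lhs holds on [3,4])
  i=4: ✓ (rhs at j=5; lhs holds on [4,4])
  i=5: ✓ (rhs at j=5)
  i=6: ✓ (rhs at j=6)
  i=7: ✗ (no rhs in [7,9])
  i=8: ✗ (no rhs in [8,10])
  i=9: ✗ (no rhs in [9,11])
  i=10: ✗ (no rhs in [10,12])
Positions where it holds: {3, 4, 5, 6} → 4.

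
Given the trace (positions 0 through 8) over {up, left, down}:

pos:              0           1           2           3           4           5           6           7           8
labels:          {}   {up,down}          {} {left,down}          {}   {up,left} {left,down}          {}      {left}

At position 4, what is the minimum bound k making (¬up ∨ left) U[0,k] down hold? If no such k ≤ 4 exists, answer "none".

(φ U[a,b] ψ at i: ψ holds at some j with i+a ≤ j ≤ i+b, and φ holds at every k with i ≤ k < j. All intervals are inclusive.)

2

Need earliest j ≥ 4 with down, and (¬up ∨ left) at every k in [4,j-1].
  j=4: rhs fails.
  j=5: rhs fails.
  j=6: rhs holds; lhs holds on [4,5]. k = 2.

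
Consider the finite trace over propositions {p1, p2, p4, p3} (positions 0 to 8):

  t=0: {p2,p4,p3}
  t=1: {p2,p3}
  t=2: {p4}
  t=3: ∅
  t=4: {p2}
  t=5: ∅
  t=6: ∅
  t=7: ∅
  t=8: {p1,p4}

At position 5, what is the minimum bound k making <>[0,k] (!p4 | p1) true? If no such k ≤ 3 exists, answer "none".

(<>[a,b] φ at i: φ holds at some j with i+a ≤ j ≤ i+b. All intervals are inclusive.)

0

Scan j = 5,6,… for (!p4 | p1):
  j=5: holds
First hit at j=5, so smallest k = 5-5 = 0.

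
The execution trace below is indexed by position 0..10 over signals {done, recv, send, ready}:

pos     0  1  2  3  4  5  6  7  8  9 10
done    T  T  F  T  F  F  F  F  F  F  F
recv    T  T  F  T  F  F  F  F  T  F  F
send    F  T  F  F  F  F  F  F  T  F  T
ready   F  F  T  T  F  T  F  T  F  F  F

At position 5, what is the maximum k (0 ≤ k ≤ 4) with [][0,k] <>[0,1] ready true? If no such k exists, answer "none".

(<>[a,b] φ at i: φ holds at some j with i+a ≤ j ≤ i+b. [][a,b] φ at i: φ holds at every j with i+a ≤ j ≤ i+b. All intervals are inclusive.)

<>[0,1] ready must hold from j=5 onward; find where it first fails.
  j=5: holds
  j=6: holds
  j=7: holds
  j=8: fails
Holds on [5,7], so largest k = 2.

2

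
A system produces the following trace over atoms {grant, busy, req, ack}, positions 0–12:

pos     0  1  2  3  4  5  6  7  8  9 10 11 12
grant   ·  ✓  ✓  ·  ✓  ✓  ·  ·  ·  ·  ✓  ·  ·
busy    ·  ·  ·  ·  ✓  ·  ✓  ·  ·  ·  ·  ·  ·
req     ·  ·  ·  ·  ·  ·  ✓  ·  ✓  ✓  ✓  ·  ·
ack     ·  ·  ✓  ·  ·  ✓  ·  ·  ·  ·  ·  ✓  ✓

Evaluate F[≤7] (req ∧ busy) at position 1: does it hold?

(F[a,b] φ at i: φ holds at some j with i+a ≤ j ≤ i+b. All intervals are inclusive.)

Holds

Check (req ∧ busy) at each j in [1,8]:
  j=1: false
  j=2: false
  j=3: false
  j=4: false
  j=5: false
  j=6: true
  j=7: false
  j=8: false
Found at j=6 → formula holds.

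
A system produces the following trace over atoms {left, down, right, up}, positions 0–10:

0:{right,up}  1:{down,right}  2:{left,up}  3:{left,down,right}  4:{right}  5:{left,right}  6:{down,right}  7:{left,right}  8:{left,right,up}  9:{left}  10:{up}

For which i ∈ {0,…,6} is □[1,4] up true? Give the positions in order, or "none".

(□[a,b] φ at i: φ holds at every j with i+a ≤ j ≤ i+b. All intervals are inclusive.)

none

Evaluate at each i in [0,6]:
  i=0: ✗ (fails at j=1)
  i=1: ✗ (fails at j=3)
  i=2: ✗ (fails at j=3)
  i=3: ✗ (fails at j=4)
  i=4: ✗ (fails at j=5)
  i=5: ✗ (fails at j=6)
  i=6: ✗ (fails at j=7)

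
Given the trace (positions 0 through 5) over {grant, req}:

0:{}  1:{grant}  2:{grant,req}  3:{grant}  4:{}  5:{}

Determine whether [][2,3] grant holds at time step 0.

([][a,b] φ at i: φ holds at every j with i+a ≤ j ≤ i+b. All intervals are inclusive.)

Check grant at every j in [2,3]:
  j=2: true
  j=3: true
All positions satisfy it → formula holds.

Yes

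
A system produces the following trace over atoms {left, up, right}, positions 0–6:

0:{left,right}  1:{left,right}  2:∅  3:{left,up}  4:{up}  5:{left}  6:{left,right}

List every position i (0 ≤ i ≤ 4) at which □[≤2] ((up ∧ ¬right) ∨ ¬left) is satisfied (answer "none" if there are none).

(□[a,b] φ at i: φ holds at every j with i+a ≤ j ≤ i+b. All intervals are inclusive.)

2

Evaluate at each i in [0,4]:
  i=0: ✗ (fails at j=0)
  i=1: ✗ (fails at j=1)
  i=2: ✓ (all of [2,4])
  i=3: ✗ (fails at j=5)
  i=4: ✗ (fails at j=5)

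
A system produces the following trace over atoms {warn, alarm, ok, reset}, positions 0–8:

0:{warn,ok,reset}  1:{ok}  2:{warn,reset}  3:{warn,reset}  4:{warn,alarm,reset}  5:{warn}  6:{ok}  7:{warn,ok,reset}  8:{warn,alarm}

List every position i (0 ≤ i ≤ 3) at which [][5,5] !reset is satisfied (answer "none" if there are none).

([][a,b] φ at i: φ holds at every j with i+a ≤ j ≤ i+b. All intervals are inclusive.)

0, 1, 3

Evaluate at each i in [0,3]:
  i=0: ✓ (all of [5,5])
  i=1: ✓ (all of [6,6])
  i=2: ✗ (fails at j=7)
  i=3: ✓ (all of [8,8])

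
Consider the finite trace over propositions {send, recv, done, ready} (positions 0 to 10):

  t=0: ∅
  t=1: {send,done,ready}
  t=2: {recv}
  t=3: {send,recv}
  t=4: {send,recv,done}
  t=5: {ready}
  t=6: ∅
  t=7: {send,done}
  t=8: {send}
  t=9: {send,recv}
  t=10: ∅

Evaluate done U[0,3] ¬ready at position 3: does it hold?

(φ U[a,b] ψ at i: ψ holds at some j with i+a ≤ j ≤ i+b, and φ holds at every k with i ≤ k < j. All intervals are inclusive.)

True

Need some j in [3,6] with ¬ready, and done at every k in [3,j-1].
  j=3: ¬ready holds; no prefix to check → satisfied.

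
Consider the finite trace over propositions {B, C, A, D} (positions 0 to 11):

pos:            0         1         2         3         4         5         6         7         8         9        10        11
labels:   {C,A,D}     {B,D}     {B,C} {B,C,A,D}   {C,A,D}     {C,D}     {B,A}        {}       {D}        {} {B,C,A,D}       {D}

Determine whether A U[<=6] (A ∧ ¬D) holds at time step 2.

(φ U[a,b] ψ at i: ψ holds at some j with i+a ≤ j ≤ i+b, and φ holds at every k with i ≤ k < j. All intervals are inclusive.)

Need some j in [2,8] with (A ∧ ¬D), and A at every k in [2,j-1].
  j=2: (A ∧ ¬D) false.
  j=3: (A ∧ ¬D) false.
  j=4: (A ∧ ¬D) false.
  j=5: (A ∧ ¬D) false.
  j=6: (A ∧ ¬D) holds, but A fails at k=2 → not this j.
  j=7: (A ∧ ¬D) false.
  j=8: (A ∧ ¬D) false.
No j in the window works → until fails.

False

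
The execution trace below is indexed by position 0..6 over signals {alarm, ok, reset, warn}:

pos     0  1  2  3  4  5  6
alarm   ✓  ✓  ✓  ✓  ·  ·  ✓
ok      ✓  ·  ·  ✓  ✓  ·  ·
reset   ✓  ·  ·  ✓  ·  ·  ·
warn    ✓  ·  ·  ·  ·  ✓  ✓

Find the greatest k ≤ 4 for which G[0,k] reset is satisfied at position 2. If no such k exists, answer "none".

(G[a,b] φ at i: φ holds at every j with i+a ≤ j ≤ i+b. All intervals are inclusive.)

none

reset must hold from j=2 onward; find where it first fails.
  j=2: fails → no k works.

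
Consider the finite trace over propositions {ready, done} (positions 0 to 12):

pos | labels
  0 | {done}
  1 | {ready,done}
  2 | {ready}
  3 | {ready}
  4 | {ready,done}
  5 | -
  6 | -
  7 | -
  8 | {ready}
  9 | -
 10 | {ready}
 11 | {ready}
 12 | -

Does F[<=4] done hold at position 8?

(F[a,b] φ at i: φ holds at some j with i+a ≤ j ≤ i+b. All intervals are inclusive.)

False

Check done at each j in [8,12]:
  j=8: false
  j=9: false
  j=10: false
  j=11: false
  j=12: false
No position in the window satisfies it → formula fails.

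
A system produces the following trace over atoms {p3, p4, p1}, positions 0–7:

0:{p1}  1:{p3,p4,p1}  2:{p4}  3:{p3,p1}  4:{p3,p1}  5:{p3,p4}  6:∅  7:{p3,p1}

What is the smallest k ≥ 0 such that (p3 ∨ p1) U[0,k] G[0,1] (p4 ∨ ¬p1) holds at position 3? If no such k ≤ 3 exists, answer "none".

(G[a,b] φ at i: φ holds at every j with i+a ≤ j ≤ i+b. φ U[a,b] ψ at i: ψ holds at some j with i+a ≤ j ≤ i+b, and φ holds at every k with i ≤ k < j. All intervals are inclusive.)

2

Need earliest j ≥ 3 with G[0,1] (p4 ∨ ¬p1), and (p3 ∨ p1) at every k in [3,j-1].
  j=3: rhs fails.
  j=4: rhs fails.
  j=5: rhs holds; lhs holds on [3,4]. k = 2.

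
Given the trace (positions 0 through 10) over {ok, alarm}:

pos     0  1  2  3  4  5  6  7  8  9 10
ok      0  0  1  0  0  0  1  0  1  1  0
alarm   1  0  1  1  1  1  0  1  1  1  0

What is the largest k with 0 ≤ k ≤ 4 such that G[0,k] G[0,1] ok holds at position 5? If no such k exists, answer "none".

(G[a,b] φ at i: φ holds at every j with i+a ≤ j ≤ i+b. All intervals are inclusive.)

none

G[0,1] ok must hold from j=5 onward; find where it first fails.
  j=5: fails → no k works.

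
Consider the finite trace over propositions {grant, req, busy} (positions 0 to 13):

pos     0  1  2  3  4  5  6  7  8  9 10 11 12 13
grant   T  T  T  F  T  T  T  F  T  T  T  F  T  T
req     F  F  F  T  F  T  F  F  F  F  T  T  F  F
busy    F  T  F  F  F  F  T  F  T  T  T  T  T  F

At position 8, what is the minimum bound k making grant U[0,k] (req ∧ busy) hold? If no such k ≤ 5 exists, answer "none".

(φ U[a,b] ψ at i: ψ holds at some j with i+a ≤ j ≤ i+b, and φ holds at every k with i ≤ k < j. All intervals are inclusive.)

Need earliest j ≥ 8 with (req ∧ busy), and grant at every k in [8,j-1].
  j=8: rhs fails.
  j=9: rhs fails.
  j=10: rhs holds; lhs holds on [8,9]. k = 2.

2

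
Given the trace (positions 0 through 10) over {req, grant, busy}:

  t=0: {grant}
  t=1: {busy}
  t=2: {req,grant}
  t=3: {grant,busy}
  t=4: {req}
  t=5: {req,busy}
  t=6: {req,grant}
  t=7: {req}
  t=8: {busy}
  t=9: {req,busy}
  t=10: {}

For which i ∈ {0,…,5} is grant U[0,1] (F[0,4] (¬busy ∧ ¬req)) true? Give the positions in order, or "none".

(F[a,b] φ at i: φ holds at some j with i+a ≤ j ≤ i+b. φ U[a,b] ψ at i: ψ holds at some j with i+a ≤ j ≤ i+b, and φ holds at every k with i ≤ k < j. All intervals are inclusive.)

Evaluate at each i in [0,5]:
  i=0: ✓ (rhs at j=0)
  i=1: ✗ (no rhs in [1,2])
  i=2: ✗ (no rhs in [2,3])
  i=3: ✗ (no rhs in [3,4])
  i=4: ✗ (no rhs in [4,5])
  i=5: ✗ (lhs fails at k=5 before rhs at j=6)

0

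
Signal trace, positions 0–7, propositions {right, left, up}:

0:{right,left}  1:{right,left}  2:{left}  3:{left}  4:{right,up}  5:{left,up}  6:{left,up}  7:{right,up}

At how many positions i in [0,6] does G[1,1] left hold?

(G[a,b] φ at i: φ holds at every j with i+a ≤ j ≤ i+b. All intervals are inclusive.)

Evaluate at each i in [0,6]:
  i=0: ✓ (all of [1,1])
  i=1: ✓ (all of [2,2])
  i=2: ✓ (all of [3,3])
  i=3: ✗ (fails at j=4)
  i=4: ✓ (all of [5,5])
  i=5: ✓ (all of [6,6])
  i=6: ✗ (fails at j=7)
Positions where it holds: {0, 1, 2, 4, 5} → 5.

5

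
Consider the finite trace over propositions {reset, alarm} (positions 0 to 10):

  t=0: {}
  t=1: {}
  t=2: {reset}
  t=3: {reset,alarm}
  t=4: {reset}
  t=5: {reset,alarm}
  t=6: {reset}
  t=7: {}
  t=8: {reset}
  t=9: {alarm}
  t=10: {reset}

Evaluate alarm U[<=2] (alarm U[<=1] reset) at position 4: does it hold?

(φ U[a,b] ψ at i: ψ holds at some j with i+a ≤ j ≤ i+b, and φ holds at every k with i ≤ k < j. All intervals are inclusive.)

Need some j in [4,6] with (alarm U[<=1] reset), and alarm at every k in [4,j-1].
  j=4: (alarm U[<=1] reset) holds; no prefix to check → satisfied.

Holds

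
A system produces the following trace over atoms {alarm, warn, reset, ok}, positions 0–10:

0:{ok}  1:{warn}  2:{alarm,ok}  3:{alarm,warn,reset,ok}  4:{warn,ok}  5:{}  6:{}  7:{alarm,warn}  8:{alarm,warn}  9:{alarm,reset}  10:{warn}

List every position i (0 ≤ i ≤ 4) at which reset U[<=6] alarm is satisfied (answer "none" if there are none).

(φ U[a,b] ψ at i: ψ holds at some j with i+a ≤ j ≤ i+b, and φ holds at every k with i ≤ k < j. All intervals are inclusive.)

Evaluate at each i in [0,4]:
  i=0: ✗ (lhs fails at k=0 before rhs at j=2)
  i=1: ✗ (lhs fails at k=1 before rhs at j=2)
  i=2: ✓ (rhs at j=2)
  i=3: ✓ (rhs at j=3)
  i=4: ✗ (lhs fails at k=4 before rhs at j=7)

2, 3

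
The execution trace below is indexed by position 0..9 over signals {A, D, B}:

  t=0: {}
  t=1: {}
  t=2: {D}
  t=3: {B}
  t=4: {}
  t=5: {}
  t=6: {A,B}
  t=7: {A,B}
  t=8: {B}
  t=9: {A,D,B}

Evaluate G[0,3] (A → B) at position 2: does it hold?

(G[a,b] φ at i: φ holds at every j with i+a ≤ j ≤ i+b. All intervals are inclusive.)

Check (A → B) at every j in [2,5]:
  j=2: antecedent false → ✓
  j=3: antecedent false → ✓
  j=4: antecedent false → ✓
  j=5: antecedent false → ✓
All positions satisfy it → formula holds.

Holds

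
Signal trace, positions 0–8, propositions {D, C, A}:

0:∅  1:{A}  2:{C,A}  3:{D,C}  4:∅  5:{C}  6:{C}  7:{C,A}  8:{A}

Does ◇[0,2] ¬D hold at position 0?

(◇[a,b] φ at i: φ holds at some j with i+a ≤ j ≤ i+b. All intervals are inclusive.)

Check ¬D at each j in [0,2]:
  j=0: true
  j=1: true
  j=2: true
Found at j=0 → formula holds.

Yes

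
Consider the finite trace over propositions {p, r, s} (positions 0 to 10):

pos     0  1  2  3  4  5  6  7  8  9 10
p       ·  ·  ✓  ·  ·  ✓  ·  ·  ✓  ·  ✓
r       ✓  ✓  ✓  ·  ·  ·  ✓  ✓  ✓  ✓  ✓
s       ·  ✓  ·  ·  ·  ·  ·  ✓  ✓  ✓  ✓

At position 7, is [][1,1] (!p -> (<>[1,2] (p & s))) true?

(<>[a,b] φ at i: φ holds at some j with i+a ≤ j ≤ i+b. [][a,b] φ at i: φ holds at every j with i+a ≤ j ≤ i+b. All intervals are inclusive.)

Check (!p -> (<>[1,2] (p & s))) at every j in [8,8]:
  j=8: antecedent false → ✓
All positions satisfy it → formula holds.

True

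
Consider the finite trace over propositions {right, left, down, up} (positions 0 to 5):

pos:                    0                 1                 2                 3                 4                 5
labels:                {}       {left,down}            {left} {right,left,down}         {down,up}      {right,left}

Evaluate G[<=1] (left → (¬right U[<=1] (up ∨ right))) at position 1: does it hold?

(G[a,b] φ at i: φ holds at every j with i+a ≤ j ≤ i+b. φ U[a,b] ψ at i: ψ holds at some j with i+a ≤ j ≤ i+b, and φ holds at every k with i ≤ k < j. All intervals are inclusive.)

Check (left → (¬right U[<=1] (up ∨ right))) at every j in [1,2]:
  j=1: antecedent true; consequent fails → ✗
  j=2: antecedent true; consequent holds → ✓
Fails at j=1 → formula fails.

False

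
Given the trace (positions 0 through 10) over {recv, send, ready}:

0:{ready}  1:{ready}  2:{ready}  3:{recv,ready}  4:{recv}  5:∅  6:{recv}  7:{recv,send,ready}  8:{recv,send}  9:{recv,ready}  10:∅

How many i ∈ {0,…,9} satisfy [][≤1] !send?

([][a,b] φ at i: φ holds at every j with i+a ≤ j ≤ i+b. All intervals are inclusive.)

Evaluate at each i in [0,9]:
  i=0: ✓ (all of [0,1])
  i=1: ✓ (all of [1,2])
  i=2: ✓ (all of [2,3])
  i=3: ✓ (all of [3,4])
  i=4: ✓ (all of [4,5])
  i=5: ✓ (all of [5,6])
  i=6: ✗ (fails at j=7)
  i=7: ✗ (fails at j=7)
  i=8: ✗ (fails at j=8)
  i=9: ✓ (all of [9,10])
Positions where it holds: {0, 1, 2, 3, 4, 5, 9} → 7.

7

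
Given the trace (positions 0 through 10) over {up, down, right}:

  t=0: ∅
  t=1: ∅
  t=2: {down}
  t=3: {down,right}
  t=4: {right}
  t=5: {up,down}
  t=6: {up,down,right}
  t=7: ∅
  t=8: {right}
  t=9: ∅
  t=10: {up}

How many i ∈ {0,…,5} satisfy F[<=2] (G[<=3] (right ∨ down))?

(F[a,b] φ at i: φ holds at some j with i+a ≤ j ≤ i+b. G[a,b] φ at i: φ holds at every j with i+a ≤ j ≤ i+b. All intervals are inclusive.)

4

Evaluate at each i in [0,5]:
  i=0: ✓ (witness j=2)
  i=1: ✓ (witness j=2)
  i=2: ✓ (witness j=2)
  i=3: ✓ (witness j=3)
  i=4: ✗ (none in [4,6])
  i=5: ✗ (none in [5,7])
Positions where it holds: {0, 1, 2, 3} → 4.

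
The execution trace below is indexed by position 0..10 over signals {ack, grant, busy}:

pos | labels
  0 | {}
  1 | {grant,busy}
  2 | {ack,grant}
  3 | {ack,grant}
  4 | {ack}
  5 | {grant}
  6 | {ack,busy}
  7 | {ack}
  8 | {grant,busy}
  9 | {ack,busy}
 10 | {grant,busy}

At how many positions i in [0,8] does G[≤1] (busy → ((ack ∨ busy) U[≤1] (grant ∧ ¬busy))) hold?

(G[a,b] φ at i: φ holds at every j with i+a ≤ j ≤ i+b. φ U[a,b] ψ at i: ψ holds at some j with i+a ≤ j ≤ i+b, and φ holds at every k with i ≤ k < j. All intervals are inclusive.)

Evaluate at each i in [0,8]:
  i=0: ✓ (all of [0,1])
  i=1: ✓ (all of [1,2])
  i=2: ✓ (all of [2,3])
  i=3: ✓ (all of [3,4])
  i=4: ✓ (all of [4,5])
  i=5: ✗ (fails at j=6)
  i=6: ✗ (fails at j=6)
  i=7: ✗ (fails at j=8)
  i=8: ✗ (fails at j=8)
Positions where it holds: {0, 1, 2, 3, 4} → 5.

5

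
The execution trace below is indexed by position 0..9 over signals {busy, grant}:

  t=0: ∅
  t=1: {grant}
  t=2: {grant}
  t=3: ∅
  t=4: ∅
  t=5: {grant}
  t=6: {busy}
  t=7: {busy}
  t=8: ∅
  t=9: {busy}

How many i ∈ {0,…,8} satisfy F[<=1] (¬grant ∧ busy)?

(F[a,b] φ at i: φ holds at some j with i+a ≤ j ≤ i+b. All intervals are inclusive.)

4

Evaluate at each i in [0,8]:
  i=0: ✗ (none in [0,1])
  i=1: ✗ (none in [1,2])
  i=2: ✗ (none in [2,3])
  i=3: ✗ (none in [3,4])
  i=4: ✗ (none in [4,5])
  i=5: ✓ (witness j=6)
  i=6: ✓ (witness j=6)
  i=7: ✓ (witness j=7)
  i=8: ✓ (witness j=9)
Positions where it holds: {5, 6, 7, 8} → 4.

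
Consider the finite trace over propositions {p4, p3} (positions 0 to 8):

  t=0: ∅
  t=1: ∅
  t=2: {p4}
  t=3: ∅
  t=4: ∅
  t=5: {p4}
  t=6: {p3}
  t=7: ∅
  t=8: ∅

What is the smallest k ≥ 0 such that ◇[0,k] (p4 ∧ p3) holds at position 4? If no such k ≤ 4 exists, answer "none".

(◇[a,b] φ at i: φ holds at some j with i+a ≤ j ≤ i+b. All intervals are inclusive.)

Scan j = 4,5,… for (p4 ∧ p3):
  j=4: fails
  j=5: fails
  j=6: fails
  j=7: fails
  j=8: fails
No j in [4,8] satisfies it → none.

none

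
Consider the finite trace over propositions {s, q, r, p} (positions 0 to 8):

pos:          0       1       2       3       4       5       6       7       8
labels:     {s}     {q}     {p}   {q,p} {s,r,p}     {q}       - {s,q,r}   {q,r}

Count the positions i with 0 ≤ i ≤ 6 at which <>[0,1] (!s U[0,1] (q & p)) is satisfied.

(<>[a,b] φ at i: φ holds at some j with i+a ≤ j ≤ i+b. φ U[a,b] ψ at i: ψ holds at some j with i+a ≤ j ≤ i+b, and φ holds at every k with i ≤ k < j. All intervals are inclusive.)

Evaluate at each i in [0,6]:
  i=0: ✗ (none in [0,1])
  i=1: ✓ (witness j=2)
  i=2: ✓ (witness j=2)
  i=3: ✓ (witness j=3)
  i=4: ✗ (none in [4,5])
  i=5: ✗ (none in [5,6])
  i=6: ✗ (none in [6,7])
Positions where it holds: {1, 2, 3} → 3.

3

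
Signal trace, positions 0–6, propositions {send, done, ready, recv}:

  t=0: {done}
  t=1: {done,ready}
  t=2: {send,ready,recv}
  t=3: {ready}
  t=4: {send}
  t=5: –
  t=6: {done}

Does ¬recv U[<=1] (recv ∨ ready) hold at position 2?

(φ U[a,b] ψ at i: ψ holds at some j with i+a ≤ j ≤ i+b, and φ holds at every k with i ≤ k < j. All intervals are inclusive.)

Yes

Need some j in [2,3] with (recv ∨ ready), and ¬recv at every k in [2,j-1].
  j=2: (recv ∨ ready) holds; no prefix to check → satisfied.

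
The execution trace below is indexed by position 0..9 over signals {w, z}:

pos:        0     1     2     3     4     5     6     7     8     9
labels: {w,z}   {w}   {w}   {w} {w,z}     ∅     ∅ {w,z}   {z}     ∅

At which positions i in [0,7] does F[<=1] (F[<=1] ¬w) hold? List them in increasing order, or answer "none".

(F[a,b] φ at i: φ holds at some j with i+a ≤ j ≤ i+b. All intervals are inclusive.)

Evaluate at each i in [0,7]:
  i=0: ✗ (none in [0,1])
  i=1: ✗ (none in [1,2])
  i=2: ✗ (none in [2,3])
  i=3: ✓ (witness j=4)
  i=4: ✓ (witness j=4)
  i=5: ✓ (witness j=5)
  i=6: ✓ (witness j=6)
  i=7: ✓ (witness j=7)

3, 4, 5, 6, 7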